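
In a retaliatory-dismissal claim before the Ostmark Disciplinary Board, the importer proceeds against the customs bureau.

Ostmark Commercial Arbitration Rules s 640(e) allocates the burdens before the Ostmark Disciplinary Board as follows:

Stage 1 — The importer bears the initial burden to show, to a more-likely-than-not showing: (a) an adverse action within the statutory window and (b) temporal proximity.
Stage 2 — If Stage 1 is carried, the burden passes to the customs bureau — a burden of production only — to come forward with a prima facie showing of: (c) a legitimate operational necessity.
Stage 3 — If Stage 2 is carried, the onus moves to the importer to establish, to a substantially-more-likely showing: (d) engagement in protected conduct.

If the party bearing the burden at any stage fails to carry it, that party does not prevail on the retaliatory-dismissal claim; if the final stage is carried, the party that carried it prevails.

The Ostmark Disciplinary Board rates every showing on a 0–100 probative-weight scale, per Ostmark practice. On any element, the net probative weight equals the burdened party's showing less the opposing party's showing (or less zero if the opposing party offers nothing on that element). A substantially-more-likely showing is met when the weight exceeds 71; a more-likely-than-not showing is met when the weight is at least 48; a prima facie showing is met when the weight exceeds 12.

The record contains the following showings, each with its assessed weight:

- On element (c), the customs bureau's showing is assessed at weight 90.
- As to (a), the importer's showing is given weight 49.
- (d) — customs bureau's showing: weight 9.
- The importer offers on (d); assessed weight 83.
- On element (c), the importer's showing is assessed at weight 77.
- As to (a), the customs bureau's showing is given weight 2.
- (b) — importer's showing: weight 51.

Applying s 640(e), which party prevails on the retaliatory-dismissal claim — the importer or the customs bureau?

customs bureau

Stage 1 — burden on importer; standard: a more-likely-than-not showing (weight is at least 48).
    (a): 49 − 2 = 47 < 48 [not met]
    (b): 51 ≥ 48 [met]
  Not every element is met, so the importer fails to carry Stage 1.
The customs bureau prevails.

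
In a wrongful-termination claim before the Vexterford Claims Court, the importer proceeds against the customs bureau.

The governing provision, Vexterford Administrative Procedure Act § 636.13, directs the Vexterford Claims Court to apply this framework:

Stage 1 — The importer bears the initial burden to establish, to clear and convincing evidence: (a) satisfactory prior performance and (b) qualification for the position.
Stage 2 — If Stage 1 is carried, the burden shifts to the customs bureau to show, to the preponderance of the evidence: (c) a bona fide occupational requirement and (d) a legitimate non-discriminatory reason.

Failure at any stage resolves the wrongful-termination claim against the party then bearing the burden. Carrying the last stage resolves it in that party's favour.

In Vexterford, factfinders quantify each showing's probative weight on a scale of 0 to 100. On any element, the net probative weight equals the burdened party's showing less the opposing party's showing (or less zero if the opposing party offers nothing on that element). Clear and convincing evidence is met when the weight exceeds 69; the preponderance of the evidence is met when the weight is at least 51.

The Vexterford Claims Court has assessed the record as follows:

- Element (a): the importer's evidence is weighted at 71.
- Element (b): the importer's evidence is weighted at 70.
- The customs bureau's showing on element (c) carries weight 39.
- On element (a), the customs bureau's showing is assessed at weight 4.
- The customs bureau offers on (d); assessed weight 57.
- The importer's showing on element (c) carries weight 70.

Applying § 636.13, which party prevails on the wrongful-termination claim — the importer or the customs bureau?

customs bureau

Stage 1 — burden on importer; standard: clear and convincing evidence (weight exceeds 69).
    (a): 71 − 4 = 67 ≤ 69 [not met]
    (b): 70 > 69 [met]
  Stage 1 not carried; the importer fails its burden.
The customs bureau prevails.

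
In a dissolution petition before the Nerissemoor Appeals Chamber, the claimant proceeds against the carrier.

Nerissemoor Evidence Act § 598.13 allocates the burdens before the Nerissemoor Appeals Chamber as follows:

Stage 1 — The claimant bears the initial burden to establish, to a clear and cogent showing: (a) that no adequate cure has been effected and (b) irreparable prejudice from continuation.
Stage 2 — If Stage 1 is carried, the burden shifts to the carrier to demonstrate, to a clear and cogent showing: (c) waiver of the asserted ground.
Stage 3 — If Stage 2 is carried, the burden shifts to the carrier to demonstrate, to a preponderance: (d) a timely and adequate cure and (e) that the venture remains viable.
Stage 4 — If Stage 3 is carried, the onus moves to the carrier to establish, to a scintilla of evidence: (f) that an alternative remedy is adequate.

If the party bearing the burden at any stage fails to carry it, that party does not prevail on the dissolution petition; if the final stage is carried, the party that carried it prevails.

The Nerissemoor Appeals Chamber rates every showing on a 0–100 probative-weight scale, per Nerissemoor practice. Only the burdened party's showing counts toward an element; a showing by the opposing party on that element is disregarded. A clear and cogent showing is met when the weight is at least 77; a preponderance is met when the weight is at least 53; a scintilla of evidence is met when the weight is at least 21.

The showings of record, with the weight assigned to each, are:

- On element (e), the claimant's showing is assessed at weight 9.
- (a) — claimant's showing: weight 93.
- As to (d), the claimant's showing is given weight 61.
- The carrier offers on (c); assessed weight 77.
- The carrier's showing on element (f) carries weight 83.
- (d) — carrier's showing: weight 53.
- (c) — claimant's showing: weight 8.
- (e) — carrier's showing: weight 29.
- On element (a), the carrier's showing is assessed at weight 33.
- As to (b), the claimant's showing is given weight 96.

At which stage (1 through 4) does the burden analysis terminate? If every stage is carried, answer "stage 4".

Stage 1 (claimant, a clear and cogent showing, weight is at least 77): (a) 93 (carrier's 33 disregarded) ≥ 77 — meets; (b) 96 ≥ 77 — meets.
  The claimant carries Stage 1; the carrier now bears the burden.
Stage 2 (carrier, a clear and cogent showing, weight is at least 77): (c) 77 (claimant's 8 disregarded) ≥ 77 — meets.
  Stage 2 is satisfied; the carrier continues to bear the burden.
Stage 3 (carrier, a preponderance, weight is at least 53): (d) 53 (claimant's 61 disregarded) ≥ 53 — meets; (e) 29 (claimant's 9 disregarded) < 53 — fails.
  Stage 3 not carried; the carrier fails its burden.
The claimant prevails.

stage 3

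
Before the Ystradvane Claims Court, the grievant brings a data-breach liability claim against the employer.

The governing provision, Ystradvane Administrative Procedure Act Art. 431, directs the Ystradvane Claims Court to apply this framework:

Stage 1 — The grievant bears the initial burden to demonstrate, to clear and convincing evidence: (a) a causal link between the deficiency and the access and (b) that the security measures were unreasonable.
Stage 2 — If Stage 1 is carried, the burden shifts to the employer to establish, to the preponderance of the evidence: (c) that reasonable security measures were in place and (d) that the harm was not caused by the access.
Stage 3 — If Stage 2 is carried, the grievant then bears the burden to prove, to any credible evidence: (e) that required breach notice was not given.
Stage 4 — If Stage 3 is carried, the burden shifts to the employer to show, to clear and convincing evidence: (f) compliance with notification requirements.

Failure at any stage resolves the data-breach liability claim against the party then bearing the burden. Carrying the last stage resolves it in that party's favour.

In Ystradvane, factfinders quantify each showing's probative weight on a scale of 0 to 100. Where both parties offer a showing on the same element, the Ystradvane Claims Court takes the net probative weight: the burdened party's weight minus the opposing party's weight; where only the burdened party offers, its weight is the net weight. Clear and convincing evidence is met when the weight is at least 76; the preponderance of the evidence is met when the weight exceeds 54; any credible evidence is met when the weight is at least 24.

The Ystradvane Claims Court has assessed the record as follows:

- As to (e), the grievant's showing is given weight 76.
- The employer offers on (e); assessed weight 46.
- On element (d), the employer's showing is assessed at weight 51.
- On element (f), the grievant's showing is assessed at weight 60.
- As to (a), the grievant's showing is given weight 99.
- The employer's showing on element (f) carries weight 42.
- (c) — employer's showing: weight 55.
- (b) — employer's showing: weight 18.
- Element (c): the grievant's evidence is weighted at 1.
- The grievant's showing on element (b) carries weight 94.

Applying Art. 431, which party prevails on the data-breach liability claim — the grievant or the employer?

grievant

Stage 1 (grievant, clear and convincing evidence, weight is at least 76): (a) 99 ≥ 76 — meets; (b) net 94−18=76 ≥ 76 — meets.
  The grievant carries Stage 1; the employer now bears the burden.
Stage 2 (employer, the preponderance of the evidence, weight exceeds 54): (c) net 55−1=54 ≤ 54 — fails; (d) 51 ≤ 54 — fails.
  Stage 2 not carried; the employer fails its burden.
The analysis ends at Stage 2; the grievant prevails.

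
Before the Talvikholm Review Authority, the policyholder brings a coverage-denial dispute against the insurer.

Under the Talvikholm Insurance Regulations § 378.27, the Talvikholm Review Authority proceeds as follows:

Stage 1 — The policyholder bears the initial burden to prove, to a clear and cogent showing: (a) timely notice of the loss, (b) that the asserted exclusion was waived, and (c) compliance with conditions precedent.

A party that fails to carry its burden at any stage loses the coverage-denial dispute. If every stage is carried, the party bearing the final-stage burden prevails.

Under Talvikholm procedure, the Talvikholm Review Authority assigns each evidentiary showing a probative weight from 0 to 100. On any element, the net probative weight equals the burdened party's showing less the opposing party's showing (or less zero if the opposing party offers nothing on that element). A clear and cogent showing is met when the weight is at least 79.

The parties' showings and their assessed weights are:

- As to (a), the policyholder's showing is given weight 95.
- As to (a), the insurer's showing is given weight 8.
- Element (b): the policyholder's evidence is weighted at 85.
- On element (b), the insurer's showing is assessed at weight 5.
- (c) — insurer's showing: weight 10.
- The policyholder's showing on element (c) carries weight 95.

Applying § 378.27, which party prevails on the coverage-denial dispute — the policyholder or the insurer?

Stage 1 (policyholder, a clear and cogent showing, weight is at least 79): (a) net 95−8=87 ≥ 79 — meets; (b) net 85−5=80 ≥ 79 — meets; (c) net 95−10=85 ≥ 79 — meets.
  Stage 1 carried; the final stage is satisfied.
Every stage carried; the policyholder prevails.

policyholder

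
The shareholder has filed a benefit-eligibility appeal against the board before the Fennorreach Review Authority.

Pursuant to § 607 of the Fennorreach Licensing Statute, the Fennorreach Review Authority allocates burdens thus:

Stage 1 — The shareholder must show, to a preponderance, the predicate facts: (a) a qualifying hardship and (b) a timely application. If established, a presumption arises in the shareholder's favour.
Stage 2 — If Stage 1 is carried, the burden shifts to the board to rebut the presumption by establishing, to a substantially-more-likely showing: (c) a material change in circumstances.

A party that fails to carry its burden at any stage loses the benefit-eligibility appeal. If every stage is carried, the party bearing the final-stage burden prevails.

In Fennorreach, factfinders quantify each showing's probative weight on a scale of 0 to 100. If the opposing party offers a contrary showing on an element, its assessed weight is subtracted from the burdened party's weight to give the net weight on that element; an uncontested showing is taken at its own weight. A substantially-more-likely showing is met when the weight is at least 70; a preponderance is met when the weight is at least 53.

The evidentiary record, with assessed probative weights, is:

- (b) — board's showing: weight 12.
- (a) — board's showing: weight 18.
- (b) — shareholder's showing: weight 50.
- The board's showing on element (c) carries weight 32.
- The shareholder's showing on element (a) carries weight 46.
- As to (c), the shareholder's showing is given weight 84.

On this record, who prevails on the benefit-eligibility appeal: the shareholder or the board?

board

Stage 1 — burden on shareholder; standard: a preponderance (weight is at least 53).
    (a): 46 − 18 = 28 < 53 [not met]
    (b): 50 − 12 = 38 < 53 [not met]
  Stage 1 not carried; the shareholder fails its burden.
The board prevails.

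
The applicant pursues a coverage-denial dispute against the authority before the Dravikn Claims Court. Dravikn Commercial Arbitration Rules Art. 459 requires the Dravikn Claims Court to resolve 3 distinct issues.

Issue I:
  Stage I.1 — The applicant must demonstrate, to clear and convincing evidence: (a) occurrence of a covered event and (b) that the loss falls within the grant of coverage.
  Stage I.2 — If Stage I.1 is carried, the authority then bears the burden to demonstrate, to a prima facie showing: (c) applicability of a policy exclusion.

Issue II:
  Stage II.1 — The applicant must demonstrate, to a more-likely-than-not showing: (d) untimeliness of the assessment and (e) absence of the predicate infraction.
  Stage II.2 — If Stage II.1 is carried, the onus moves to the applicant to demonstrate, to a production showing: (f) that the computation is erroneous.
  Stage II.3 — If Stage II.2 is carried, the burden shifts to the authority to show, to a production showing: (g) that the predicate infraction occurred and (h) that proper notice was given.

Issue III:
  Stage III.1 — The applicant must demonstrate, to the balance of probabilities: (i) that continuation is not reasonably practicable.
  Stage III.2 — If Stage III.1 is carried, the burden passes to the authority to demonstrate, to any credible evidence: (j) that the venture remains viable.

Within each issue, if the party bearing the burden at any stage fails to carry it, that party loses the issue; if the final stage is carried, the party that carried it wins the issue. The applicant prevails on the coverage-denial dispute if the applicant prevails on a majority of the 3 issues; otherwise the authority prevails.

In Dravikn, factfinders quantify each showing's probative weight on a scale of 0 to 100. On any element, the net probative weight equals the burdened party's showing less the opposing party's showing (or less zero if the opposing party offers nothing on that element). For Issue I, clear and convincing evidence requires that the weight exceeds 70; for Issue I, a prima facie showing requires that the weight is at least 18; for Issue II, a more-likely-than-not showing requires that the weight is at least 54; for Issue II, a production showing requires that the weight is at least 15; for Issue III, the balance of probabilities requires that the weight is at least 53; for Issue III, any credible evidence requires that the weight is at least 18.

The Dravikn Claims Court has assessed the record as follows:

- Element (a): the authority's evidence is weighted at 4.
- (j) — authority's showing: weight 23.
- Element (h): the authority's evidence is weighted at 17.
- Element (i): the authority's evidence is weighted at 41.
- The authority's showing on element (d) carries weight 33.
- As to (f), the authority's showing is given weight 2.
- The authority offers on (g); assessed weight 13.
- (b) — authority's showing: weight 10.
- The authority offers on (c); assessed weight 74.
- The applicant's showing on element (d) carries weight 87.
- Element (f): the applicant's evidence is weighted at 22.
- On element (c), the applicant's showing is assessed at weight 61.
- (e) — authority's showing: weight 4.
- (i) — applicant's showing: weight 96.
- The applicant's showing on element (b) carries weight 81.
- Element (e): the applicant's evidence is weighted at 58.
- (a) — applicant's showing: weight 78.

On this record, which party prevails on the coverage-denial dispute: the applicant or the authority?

applicant

— Issue I —
At Stage I.1 the applicant must meet clear and convincing evidence (weight exceeds 70): on (a) the weight is 78 less the opposing 4 gives net 74, which does exceed 70, so (a) meets the standard; on (b) the weight is 81 less the opposing 10 gives net 71, which does exceed 70, so (b) meets the standard.
  All elements met. The burden passes to the authority.
At Stage I.2 the authority must meet a prima facie showing (weight is at least 18): on (c) the weight is 74 less the opposing 61 gives net 13, < 18, so (c) does not meet the standard.
  Stage I.2 not carried; the authority fails its burden.
So the applicant prevails on this issue.
— Issue II —
At Stage II.1 the applicant must meet a more-likely-than-not showing (weight is at least 54): on (d) the weight is 87 less the opposing 33 gives net 54, which does reach 54, so (d) meets the standard; on (e) the weight is 58 less the opposing 4 gives net 54, which does reach 54, so (e) meets the standard.
  Stage II.1 carried; the burden remains with the applicant.
At Stage II.2 the applicant must meet a production showing (weight is at least 15): on (f) the weight is 22 less the opposing 2 gives net 20, which does reach 15, so (f) meets the standard.
  All elements met. The burden passes to the authority.
At Stage II.3 the authority must meet a production showing (weight is at least 15): on (g) the weight is 13, which does not reach 15, so (g) does not meet the standard; on (h) the weight is 17, ≥ 15, so (h) meets the standard.
  Stage II.3 not carried; the authority fails its burden.
The analysis ends at Stage II.3; the applicant prevails on this issue.
— Issue III —
Stage III.1 (applicant, the balance of probabilities, weight is at least 53): (i) net 96−41=55 ≥ 53 — meets.
  Stage III.1 carried; the burden shifts to the authority.
Stage III.2 (authority, any credible evidence, weight is at least 18): (j) 23 ≥ 18 — meets.
  All elements met at the final stage.
All stages carried — the authority prevails on this issue.
Per-issue: Issue I → applicant; Issue II → applicant; Issue III → authority. The applicant must prevail on a majority of issues; overall, the applicant prevails.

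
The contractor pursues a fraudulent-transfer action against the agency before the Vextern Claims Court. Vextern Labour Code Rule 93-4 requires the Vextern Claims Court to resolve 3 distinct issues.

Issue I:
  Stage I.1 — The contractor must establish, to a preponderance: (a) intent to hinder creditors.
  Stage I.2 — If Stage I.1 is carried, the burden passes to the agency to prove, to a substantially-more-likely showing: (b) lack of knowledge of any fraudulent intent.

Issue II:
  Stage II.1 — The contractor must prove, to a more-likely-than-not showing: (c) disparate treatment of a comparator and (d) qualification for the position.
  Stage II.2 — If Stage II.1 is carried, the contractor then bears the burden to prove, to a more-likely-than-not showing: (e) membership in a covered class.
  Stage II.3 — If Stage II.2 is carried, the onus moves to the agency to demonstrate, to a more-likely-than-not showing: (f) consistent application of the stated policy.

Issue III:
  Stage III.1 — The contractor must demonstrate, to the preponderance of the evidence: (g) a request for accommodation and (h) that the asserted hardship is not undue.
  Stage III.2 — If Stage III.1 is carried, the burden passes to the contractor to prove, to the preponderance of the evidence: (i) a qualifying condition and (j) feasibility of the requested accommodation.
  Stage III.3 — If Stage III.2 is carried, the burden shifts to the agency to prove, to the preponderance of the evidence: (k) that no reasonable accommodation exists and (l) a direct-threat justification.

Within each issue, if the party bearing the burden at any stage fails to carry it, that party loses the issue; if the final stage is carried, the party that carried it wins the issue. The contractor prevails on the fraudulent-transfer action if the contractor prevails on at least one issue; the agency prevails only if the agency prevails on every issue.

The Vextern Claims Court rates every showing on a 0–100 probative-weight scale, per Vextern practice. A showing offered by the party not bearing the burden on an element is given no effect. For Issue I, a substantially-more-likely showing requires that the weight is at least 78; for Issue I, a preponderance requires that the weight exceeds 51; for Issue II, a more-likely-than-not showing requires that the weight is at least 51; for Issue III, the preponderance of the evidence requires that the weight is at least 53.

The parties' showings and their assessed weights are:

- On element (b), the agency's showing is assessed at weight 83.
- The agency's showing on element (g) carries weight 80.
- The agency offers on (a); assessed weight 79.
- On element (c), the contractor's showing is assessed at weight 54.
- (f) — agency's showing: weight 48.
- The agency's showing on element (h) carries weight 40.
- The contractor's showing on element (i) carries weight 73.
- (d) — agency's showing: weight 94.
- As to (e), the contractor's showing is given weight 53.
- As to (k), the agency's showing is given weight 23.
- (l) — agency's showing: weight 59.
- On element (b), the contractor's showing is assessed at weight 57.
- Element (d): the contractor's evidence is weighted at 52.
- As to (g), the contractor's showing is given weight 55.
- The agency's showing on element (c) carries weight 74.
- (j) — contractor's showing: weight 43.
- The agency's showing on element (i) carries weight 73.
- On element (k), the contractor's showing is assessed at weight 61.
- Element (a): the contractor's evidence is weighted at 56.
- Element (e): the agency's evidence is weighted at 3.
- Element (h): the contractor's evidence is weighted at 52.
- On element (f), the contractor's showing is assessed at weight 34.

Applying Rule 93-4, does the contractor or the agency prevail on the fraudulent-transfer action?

— Issue I —
Stage I.1 — burden on contractor; standard: a preponderance (weight exceeds 51).
    (a): 56 (agency's 79 disregarded) > 51 [met]
  Stage I.1 is satisfied; the onus moves to the agency.
Stage I.2 — burden on agency; standard: a substantially-more-likely showing (weight is at least 78).
    (b): 83 (contractor's 57 disregarded) ≥ 78 [met]
  All elements met at the final stage.
With every stage satisfied, the agency prevails on this issue.
— Issue II —
Stage II.1 — burden on contractor; standard: a more-likely-than-not showing (weight is at least 51).
    (c): 54 (agency's 74 disregarded) ≥ 51 [met]
    (d): 52 (agency's 94 disregarded) ≥ 51 [met]
  Stage II.1 is satisfied; the contractor continues to bear the burden.
Stage II.2 — burden on contractor; standard: a more-likely-than-not showing (weight is at least 51).
    (e): 53 (agency's 3 disregarded) ≥ 51 [met]
  Stage II.2 is satisfied; the onus moves to the agency.
Stage II.3 — burden on agency; standard: a more-likely-than-not showing (weight is at least 51).
    (f): 48 (contractor's 34 disregarded) < 51 [not met]
  Not every element is met, so the agency fails to carry Stage II.3.
The analysis ends at Stage II.3; the contractor prevails on this issue.
— Issue III —
Stage III.1 — burden on contractor; standard: the preponderance of the evidence (weight is at least 53).
    (g): 55 (agency's 80 disregarded) ≥ 53 [met]
    (h): 52 (agency's 40 disregarded) < 53 [not met]
  Stage III.1 not carried; the contractor fails its burden.
So the agency prevails on this issue.
Per-issue: Issue I → agency; Issue II → contractor; Issue III → agency. The contractor must prevail on at least one issue; overall, the contractor prevails.

contractor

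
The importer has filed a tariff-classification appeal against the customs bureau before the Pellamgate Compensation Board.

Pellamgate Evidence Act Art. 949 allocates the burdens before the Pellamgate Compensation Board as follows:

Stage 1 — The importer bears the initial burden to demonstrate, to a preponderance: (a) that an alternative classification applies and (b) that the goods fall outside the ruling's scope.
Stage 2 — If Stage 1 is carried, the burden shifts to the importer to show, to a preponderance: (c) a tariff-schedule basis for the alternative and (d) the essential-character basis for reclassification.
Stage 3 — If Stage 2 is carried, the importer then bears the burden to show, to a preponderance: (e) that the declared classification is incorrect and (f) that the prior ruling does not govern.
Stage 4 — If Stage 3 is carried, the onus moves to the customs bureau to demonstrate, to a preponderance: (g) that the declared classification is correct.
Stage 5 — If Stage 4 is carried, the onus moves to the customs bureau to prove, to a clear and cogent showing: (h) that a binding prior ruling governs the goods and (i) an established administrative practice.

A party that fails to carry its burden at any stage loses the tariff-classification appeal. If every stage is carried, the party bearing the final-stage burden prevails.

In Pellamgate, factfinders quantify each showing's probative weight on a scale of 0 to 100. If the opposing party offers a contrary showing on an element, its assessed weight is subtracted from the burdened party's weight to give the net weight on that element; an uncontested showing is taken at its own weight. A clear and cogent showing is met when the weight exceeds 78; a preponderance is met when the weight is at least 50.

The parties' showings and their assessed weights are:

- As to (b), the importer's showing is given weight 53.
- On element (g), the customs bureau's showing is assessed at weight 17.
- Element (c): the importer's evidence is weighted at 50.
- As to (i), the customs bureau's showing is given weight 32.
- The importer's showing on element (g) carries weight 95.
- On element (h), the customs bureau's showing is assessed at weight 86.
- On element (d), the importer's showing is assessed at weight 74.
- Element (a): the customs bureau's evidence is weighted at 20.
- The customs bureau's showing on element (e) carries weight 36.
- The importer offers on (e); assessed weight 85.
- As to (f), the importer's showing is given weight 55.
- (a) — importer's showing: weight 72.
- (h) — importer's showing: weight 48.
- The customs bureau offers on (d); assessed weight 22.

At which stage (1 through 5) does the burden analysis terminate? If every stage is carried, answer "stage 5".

stage 3

Stage 1 (importer, a preponderance, weight is at least 50): (a) net 72−20=52 ≥ 50 — meets; (b) 53 ≥ 50 — meets.
  All elements met. The importer retains the burden for Stage 2.
Stage 2 (importer, a preponderance, weight is at least 50): (c) 50 ≥ 50 — meets; (d) net 74−22=52 ≥ 50 — meets.
  Stage 2 is satisfied; the importer continues to bear the burden.
Stage 3 (importer, a preponderance, weight is at least 50): (e) net 85−36=49 < 50 — fails; (f) 55 ≥ 50 — meets.
  The importer does not carry Stage 3.
So the customs bureau prevails.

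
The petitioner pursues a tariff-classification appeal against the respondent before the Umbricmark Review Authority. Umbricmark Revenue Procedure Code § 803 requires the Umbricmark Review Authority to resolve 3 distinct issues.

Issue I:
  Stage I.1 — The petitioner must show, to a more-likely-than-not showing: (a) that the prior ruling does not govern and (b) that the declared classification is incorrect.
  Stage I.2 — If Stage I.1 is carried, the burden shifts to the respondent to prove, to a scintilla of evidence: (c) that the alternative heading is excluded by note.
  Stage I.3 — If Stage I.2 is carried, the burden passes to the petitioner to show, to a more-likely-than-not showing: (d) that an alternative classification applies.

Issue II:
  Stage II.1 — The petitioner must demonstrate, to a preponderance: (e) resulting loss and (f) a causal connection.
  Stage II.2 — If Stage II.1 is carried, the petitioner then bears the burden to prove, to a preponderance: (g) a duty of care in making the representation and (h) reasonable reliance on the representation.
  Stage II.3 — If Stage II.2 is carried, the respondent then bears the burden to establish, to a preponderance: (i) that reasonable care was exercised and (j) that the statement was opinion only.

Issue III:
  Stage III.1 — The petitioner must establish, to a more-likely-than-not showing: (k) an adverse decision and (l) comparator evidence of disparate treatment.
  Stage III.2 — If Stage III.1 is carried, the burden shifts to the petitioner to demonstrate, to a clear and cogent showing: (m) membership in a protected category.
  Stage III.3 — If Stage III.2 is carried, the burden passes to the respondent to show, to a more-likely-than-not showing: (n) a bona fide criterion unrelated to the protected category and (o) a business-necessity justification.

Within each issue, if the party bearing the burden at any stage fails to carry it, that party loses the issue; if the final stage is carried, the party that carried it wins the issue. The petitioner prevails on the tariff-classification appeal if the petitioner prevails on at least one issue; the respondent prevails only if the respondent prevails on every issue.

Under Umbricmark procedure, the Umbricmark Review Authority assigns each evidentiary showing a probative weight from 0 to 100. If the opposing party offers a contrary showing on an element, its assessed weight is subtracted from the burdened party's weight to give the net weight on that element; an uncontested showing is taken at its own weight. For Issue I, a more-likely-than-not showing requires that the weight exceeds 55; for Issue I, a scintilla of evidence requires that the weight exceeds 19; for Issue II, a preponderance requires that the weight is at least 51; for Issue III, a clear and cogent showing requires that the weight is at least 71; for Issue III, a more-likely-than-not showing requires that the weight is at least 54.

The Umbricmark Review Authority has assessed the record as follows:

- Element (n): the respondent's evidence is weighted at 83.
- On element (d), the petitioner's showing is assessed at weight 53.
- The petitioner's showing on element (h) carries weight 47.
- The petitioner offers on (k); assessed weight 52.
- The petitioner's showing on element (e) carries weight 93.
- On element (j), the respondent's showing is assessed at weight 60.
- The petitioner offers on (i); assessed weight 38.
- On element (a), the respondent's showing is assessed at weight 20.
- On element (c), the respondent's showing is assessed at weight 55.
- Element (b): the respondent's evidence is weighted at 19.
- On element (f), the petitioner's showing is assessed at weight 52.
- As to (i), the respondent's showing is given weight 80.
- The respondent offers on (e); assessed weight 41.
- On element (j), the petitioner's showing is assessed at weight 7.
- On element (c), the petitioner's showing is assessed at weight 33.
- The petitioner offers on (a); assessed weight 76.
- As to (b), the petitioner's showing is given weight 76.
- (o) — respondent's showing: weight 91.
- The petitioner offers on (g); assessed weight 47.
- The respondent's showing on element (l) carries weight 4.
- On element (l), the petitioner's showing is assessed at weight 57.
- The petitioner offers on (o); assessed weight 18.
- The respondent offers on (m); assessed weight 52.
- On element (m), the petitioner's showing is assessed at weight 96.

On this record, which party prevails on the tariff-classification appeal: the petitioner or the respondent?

— Issue I —
Stage I.1 — burden on petitioner; standard: a more-likely-than-not showing (weight exceeds 55).
    (a): 76 − 20 = 56 > 55 [met]
    (b): 76 − 19 = 57 > 55 [met]
  All elements met. The burden passes to the respondent.
Stage I.2 — burden on respondent; standard: a scintilla of evidence (weight exceeds 19).
    (c): 55 − 33 = 22 > 19 [met]
  Stage I.2 is satisfied; the onus moves to the petitioner.
Stage I.3 — burden on petitioner; standard: a more-likely-than-not showing (weight exceeds 55).
    (d): 53 ≤ 55 [not met]
  Not every element is met, so the petitioner fails to carry Stage I.3.
The analysis ends at Stage I.3; the respondent prevails on this issue.
— Issue II —
Stage II.1 (petitioner, a preponderance, weight is at least 51): (e) net 93−41=52 ≥ 51 — meets; (f) 52 ≥ 51 — meets.
  Stage II.1 is satisfied; the petitioner continues to bear the burden.
Stage II.2 (petitioner, a preponderance, weight is at least 51): (g) 47 < 51 — fails; (h) 47 < 51 — fails.
  Not every element is met, so the petitioner fails to carry Stage II.2.
So the respondent prevails on this issue.
— Issue III —
Stage III.1 — burden on petitioner; standard: a more-likely-than-not showing (weight is at least 54).
    (k): 52 < 54 [not met]
    (l): 57 − 4 = 53 < 54 [not met]
  Not every element is met, so the petitioner fails to carry Stage III.1.
The respondent prevails on this issue.
Per-issue: Issue I → respondent; Issue II → respondent; Issue III → respondent. The petitioner must prevail on at least one issue; overall, the respondent prevails.

respondent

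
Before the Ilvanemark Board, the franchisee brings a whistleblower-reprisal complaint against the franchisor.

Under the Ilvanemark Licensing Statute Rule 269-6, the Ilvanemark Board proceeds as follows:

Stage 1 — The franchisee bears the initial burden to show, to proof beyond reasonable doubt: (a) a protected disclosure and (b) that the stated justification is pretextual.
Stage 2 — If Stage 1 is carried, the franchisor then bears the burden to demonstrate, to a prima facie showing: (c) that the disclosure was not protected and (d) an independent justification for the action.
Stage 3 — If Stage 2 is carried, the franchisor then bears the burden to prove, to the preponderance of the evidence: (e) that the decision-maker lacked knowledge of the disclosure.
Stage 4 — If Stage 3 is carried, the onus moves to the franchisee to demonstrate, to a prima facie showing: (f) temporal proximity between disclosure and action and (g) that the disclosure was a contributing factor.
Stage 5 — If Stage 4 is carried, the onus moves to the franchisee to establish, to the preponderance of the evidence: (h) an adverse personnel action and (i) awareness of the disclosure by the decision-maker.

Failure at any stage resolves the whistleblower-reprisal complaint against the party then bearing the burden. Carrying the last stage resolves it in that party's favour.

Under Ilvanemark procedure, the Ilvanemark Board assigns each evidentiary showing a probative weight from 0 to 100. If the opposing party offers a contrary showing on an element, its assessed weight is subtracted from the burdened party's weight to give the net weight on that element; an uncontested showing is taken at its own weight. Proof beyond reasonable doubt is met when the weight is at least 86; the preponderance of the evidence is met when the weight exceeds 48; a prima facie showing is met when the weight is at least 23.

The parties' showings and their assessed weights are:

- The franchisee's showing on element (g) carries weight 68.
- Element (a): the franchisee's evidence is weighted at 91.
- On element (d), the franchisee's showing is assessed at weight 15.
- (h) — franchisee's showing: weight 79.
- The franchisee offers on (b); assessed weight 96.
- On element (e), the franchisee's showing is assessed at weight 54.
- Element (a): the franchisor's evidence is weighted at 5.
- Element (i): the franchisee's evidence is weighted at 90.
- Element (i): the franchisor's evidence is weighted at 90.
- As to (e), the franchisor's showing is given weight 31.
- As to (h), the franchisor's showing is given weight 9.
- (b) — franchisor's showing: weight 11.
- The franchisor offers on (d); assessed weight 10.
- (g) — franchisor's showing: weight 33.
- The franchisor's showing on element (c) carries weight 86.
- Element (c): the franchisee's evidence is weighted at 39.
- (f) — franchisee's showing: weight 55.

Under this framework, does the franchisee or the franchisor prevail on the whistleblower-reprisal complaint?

At Stage 1 the franchisee must meet proof beyond reasonable doubt (weight is at least 86): on (a) the weight is 91 less the opposing 5 gives net 86, ≥ 86, so (a) meets the standard; on (b) the weight is 96 less the opposing 11 gives net 85, < 86, so (b) does not meet the standard.
  Not every element is met, so the franchisee fails to carry Stage 1.
So the franchisor prevails.

franchisor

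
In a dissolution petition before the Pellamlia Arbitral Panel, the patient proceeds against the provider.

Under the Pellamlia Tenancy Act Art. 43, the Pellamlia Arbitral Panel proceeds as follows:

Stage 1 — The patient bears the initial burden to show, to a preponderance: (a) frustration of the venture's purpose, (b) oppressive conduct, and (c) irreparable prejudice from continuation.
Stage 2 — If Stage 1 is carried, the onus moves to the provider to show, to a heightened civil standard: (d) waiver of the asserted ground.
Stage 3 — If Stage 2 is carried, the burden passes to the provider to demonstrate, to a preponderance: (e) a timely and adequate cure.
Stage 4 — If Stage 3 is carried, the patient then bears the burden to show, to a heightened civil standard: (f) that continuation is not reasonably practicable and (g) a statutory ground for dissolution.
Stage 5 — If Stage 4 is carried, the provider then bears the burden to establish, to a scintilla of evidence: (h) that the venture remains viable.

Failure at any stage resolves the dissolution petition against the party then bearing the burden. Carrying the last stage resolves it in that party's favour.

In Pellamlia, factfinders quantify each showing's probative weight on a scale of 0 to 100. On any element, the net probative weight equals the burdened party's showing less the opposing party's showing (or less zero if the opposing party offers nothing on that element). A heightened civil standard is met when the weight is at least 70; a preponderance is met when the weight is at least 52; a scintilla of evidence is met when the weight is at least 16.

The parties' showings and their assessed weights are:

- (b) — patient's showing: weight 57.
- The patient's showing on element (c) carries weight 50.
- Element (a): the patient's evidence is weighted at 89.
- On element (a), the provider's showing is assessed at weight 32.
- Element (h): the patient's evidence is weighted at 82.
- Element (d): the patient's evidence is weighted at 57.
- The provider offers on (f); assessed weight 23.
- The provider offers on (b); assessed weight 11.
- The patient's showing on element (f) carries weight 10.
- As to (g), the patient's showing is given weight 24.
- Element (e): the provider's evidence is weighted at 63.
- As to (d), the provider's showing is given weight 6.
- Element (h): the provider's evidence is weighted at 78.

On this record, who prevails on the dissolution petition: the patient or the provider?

At Stage 1 the patient must meet a preponderance (weight is at least 52): on (a) the weight is 89 less the opposing 32 gives net 57, ≥ 52, so (a) meets the standard; on (b) the weight is 57 less the opposing 11 gives net 46, < 52, so (b) does not meet the standard; on (c) the weight is 50, which does not reach 52, so (c) does not meet the standard.
  Stage 1 not carried; the patient fails its burden.
The analysis ends at Stage 1; the provider prevails.

provider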